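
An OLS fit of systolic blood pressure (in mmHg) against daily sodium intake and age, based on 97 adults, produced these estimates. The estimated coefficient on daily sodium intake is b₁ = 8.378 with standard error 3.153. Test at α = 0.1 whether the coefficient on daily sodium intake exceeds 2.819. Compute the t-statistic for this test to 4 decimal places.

H₀: β₁ = 2.819 vs H₁: β₁ > 2.819.
t = (b₁ − β₁⁰)/SE = (8.378 − 2.819) / 3.153 = 1.7631.
df = n − k − 1 = 97 − 2 − 1 = 94.
One-sided p ≈ 0.0406, which is < 0.1, so reject H₀.
There is evidence that the true slope on daily sodium intake exceeds 2.819 mmHg per unit, holding the other predictors fixed.

t = 1.7631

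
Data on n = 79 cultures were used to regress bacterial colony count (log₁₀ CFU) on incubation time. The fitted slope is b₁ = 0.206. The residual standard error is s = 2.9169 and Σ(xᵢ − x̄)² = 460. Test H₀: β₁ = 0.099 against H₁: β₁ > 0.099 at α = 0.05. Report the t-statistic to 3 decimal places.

t = 0.787

SE(b₁) = s/√Sₓₓ = 2.9169/√460 = 0.136001.
t = (0.206 − 0.099) / 0.136001 = 0.787.
df = n − 2 = 77.
One-sided p ≈ 0.2169, which is ≥ 0.05, so fail to reject H₀.
The data do not give significant evidence that the true slope on incubation time exceeds 0.099 log₁₀ CFU per unit.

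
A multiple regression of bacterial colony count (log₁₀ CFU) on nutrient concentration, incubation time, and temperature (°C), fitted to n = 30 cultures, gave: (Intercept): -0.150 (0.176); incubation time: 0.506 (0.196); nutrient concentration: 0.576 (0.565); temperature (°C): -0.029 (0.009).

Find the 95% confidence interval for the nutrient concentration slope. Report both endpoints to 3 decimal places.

Read off: b = 0.576, SE = 0.565 for nutrient concentration.
df = n − k − 1 = 30 − 3 − 1 = 26.
t* = t_{0.025, 26} = 2.055529.
Margin = t* × SE = 2.055529 × 0.565 = 1.16137.
CI: 0.576 ± 1.16137 → (-0.585, 1.737).

(-0.585, 1.737)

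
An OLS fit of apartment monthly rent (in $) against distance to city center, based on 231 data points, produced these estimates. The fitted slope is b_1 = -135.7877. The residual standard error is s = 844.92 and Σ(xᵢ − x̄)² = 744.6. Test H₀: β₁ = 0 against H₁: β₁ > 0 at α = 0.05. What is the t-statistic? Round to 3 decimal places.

SE(b_1) = s/√Sₓₓ = 844.92/√744.6 = 30.9638.
t = -135.7877 / 30.9638 = -4.385.
df = n − 2 = 229.
One-sided p ≈ 1.0000, which is ≥ 0.05, so fail to reject H₀.
The data do not give significant evidence that the true slope on distance to city center is positive.

t = -4.385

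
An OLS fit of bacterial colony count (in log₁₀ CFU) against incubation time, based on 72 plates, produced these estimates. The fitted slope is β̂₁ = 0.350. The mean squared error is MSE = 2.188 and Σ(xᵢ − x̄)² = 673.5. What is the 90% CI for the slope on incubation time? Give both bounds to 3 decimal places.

(0.255, 0.445)

SE(β̂₁) = √(MSE/Sₓₓ) = √(2.188/673.5) = 0.0569974.
df = n − 2 = 70.
t* = t_{0.05, 70} = 1.666914.
Margin = t* × SE = 1.666914 × 0.0569974 = 0.09501.
CI: 0.350 ± 0.09501 → (0.255, 0.445).
With 90% confidence, each one-unit increase in incubation time is associated with a change of between 0.255 and 0.445 log₁₀ CFU in bacterial colony count.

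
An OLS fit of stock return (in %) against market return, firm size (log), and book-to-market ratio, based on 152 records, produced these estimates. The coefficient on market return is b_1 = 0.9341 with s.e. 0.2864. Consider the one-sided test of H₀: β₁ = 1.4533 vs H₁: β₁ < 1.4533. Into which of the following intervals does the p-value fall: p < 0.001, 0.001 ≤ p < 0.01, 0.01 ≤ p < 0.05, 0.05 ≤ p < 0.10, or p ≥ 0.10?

t = (0.9341 − 1.4533) / 0.2864 = -1.813.
df = n − k − 1 = 152 − 3 − 1 = 148.
One-sided p = P(T_{148} < t) ≈ 0.0359.
So 0.01 ≤ p < 0.05.

0.01 ≤ p < 0.05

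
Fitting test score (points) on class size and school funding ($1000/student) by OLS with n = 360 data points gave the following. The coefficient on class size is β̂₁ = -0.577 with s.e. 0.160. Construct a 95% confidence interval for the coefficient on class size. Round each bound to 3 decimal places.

df = n − k − 1 = 360 − 2 − 1 = 357.
t* = t_{0.025, 357} = 1.966631.
Margin = t* × SE = 1.966631 × 0.160 = 0.31466.
CI: -0.577 ± 0.31466 → (-0.892, -0.262).
With 95% confidence, each one-unit increase in class size is associated with a change of between -0.892 and -0.262 points in test score, holding the other predictors fixed.

(-0.892, -0.262)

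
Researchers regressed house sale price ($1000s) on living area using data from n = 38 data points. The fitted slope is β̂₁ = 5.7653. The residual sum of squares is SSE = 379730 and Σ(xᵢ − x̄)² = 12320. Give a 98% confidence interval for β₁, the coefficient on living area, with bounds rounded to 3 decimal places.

MSE = SSE/(n − 2) = 379730/36 = 10548.1.
SE(β̂₁) = √(MSE/Sₓₓ) = √(10548.1/12320) = 0.925296.
df = n − 2 = 36.
t* = t_{0.01, 36} = 2.434494.
Margin = t* × SE = 2.434494 × 0.925296 = 2.25263.
CI: 5.7653 ± 2.25263 → (3.513, 8.018).
With 98% confidence, each one-unit increase in living area is associated with a change of between 3.513 and 8.018 $1000s in house sale price.

(3.513, 8.018)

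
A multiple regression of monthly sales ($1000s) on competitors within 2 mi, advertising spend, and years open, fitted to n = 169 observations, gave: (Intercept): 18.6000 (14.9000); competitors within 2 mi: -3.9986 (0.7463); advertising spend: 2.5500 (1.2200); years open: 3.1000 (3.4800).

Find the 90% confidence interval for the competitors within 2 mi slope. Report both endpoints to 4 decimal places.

(-5.2331, -2.7641)

Read off: b = -3.9986, SE = 0.7463 for competitors within 2 mi.
df = n − k − 1 = 169 − 3 − 1 = 165.
t* = t_{0.05, 165} = 1.654141.
Margin = t* × SE = 1.654141 × 0.7463 = 1.234485.
CI: -3.9986 ± 1.234485 → (-5.2331, -2.7641).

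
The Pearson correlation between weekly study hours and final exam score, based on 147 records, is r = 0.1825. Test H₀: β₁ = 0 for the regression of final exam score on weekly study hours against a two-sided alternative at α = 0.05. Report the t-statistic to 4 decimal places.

t = 2.2351

t = r·√(n − 2)/√(1 − r²) = 0.1825·√145/√0.966694 = 2.2351.
df = n − 2 = 145.
Two-sided p ≈ 0.0269, which is < 0.05, so reject H₀.
There is evidence of a linear association between weekly study hours and final exam score.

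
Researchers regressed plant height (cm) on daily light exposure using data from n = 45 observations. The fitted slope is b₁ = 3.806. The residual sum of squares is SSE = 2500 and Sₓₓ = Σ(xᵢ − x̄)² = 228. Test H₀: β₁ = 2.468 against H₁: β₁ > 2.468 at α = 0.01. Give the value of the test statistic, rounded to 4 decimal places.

MSE = SSE/(n − 2) = 2500/43 = 58.1395.
SE(b₁) = √(MSE/Sₓₓ) = √(58.1395/228) = 0.504973.
t = (3.806 − 2.468) / 0.504973 = 2.6496.
df = n − 2 = 43.
One-sided p ≈ 0.0056, which is < 0.01, so reject H₀.
There is evidence that the true slope on daily light exposure exceeds 2.468 cm per unit.

t = 2.6496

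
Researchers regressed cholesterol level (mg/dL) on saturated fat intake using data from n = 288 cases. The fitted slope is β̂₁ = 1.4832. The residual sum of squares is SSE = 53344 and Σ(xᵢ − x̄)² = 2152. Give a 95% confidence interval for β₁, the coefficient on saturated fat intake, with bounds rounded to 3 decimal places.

(0.904, 2.063)

MSE = SSE/(n − 2) = 53344/286 = 186.517.
SE(β̂₁) = √(MSE/Sₓₓ) = √(186.517/2152) = 0.294401.
df = n − 2 = 286.
t* = t_{0.025, 286} = 1.968293.
Margin = t* × SE = 1.968293 × 0.294401 = 0.57947.
CI: 1.4832 ± 0.57947 → (0.904, 2.063).
With 95% confidence, each one-unit increase in saturated fat intake is associated with a change of between 0.904 and 2.063 mg/dL in cholesterol level.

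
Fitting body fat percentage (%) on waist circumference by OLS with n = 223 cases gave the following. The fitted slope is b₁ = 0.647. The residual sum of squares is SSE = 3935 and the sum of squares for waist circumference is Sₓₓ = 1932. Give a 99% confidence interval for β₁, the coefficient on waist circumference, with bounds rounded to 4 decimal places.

(0.3976, 0.8964)

MSE = SSE/(n − 2) = 3935/221 = 17.8054.
SE(b₁) = √(MSE/Sₓₓ) = √(17.8054/1932) = 0.0960003.
df = n − 2 = 221.
t* = t_{0.005, 221} = 2.598258.
Margin = t* × SE = 2.598258 × 0.0960003 = 0.249434.
CI: 0.647 ± 0.249434 → (0.3976, 0.8964).
With 99% confidence, each one-unit increase in waist circumference is associated with a change of between 0.3976 and 0.8964 % in body fat percentage.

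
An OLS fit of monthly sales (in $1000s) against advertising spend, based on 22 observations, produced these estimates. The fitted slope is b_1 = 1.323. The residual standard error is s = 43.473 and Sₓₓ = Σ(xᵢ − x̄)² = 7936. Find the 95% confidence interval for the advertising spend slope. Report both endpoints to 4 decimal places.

(0.3051, 2.3409)

SE(b_1) = s/√Sₓₓ = 43.473/√7936 = 0.487999.
df = n − 2 = 20.
t* = t_{0.025, 20} = 2.085963.
Margin = t* × SE = 2.085963 × 0.487999 = 1.017948.
CI: 1.323 ± 1.017948 → (0.3051, 2.3409).
With 95% confidence, each one-unit increase in advertising spend is associated with a change of between 0.3051 and 2.3409 $1000s in monthly sales.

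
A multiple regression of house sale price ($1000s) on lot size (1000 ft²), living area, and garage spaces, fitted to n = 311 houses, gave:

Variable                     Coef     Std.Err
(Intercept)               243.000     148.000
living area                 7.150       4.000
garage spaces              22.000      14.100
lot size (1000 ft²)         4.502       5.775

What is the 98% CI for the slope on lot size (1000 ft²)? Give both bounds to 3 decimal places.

Read off: b = 4.502, SE = 5.775 for lot size (1000 ft²).
df = n − k − 1 = 311 − 3 − 1 = 307.
t* = t_{0.01, 307} = 2.338556.
Margin = t* × SE = 2.338556 × 5.775 = 13.50516.
CI: 4.502 ± 13.50516 → (-9.003, 18.007).

(-9.003, 18.007)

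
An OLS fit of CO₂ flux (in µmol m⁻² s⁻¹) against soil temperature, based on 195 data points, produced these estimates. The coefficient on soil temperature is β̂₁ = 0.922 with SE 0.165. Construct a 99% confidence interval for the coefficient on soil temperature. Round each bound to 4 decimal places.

df = n − 2 = 195 − 2 = 193.
t* = t_{0.005, 193} = 2.601543.
Margin = t* × SE = 2.601543 × 0.165 = 0.429255.
CI: 0.922 ± 0.429255 → (0.4927, 1.3513).
With 99% confidence, each one-unit increase in soil temperature is associated with a change of between 0.4927 and 1.3513 µmol m⁻² s⁻¹ in CO₂ flux.

(0.4927, 1.3513)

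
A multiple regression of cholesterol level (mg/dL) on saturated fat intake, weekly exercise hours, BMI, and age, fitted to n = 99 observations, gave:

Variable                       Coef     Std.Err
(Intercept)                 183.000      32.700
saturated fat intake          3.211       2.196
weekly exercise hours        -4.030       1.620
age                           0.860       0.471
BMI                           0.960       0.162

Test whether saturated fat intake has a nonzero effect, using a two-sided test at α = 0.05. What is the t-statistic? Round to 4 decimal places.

t = 1.4622

Read off: b = 3.211, SE = 2.196 for saturated fat intake.
H₀: β₁ = 0 vs H₁: β₁ ≠ 0.
t = 3.211 / 2.196 = 1.4622.
df = n − k − 1 = 99 − 4 − 1 = 94.
Two-sided p ≈ 0.1470, which is ≥ 0.05, so fail to reject H₀.
The data do not give significant evidence of an association between saturated fat intake and cholesterol level, after adjusting for the other predictors.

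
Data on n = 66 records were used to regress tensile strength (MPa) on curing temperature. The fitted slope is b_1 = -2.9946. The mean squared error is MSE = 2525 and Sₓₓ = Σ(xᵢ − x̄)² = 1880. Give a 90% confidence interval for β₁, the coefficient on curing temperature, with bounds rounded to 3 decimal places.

SE(b_1) = √(MSE/Sₓₓ) = √(2525/1880) = 1.15892.
df = n − 2 = 64.
t* = t_{0.05, 64} = 1.669013.
Margin = t* × SE = 1.669013 × 1.15892 = 1.93425.
CI: -2.9946 ± 1.93425 → (-4.929, -1.060).
With 90% confidence, each one-unit increase in curing temperature is associated with a change of between -4.929 and -1.060 MPa in tensile strength.

(-4.929, -1.060)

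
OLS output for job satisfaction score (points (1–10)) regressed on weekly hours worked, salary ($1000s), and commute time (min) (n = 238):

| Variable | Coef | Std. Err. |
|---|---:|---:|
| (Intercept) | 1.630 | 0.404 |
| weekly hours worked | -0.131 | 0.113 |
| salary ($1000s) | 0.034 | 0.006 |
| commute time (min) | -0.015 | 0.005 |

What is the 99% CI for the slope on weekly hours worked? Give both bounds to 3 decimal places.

Read off: b = -0.131, SE = 0.113 for weekly hours worked.
df = n − k − 1 = 238 − 3 − 1 = 234.
t* = t_{0.005, 234} = 2.597002.
Margin = t* × SE = 2.597002 × 0.113 = 0.29346.
CI: -0.131 ± 0.29346 → (-0.424, 0.162).

(-0.424, 0.162)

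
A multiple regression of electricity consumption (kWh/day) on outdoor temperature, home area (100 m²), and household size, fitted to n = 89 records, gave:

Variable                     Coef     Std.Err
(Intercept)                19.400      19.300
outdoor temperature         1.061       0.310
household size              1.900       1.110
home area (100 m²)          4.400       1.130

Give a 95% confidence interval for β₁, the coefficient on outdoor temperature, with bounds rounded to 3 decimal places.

(0.445, 1.677)

Read off: b = 1.061, SE = 0.310 for outdoor temperature.
df = n − k − 1 = 89 − 3 − 1 = 85.
t* = t_{0.025, 85} = 1.988268.
Margin = t* × SE = 1.988268 × 0.310 = 0.61636.
CI: 1.061 ± 0.61636 → (0.445, 1.677).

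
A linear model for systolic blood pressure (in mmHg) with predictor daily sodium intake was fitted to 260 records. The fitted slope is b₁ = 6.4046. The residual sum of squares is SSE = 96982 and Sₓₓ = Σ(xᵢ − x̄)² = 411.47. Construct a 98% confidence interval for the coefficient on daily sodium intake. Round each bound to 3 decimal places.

MSE = SSE/(n − 2) = 96982/258 = 375.899.
SE(b₁) = √(MSE/Sₓₓ) = √(375.899/411.47) = 0.955799.
df = n − 2 = 258.
t* = t_{0.01, 258} = 2.340888.
Margin = t* × SE = 2.340888 × 0.955799 = 2.23742.
CI: 6.4046 ± 2.23742 → (4.167, 8.642).
With 98% confidence, each one-unit increase in daily sodium intake is associated with a change of between 4.167 and 8.642 mmHg in systolic blood pressure.

(4.167, 8.642)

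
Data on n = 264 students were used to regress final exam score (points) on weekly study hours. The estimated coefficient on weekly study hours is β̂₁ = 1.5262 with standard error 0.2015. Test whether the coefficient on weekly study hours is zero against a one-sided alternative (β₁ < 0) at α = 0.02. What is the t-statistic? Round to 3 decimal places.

t = 7.574

H₀: β₁ = 0 vs H₁: β₁ < 0.
t = (β̂₁ − β₁⁰)/SE = 1.5262 / 0.2015 = 7.574.
df = n − 2 = 264 − 2 = 262.
One-sided p ≈ 1.0000, which is ≥ 0.02, so fail to reject H₀.
The data do not give significant evidence that the true slope on weekly study hours is negative.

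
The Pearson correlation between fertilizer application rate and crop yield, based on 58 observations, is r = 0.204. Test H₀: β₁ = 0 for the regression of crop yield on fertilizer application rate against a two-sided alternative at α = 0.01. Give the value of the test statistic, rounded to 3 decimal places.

t = r·√(n − 2)/√(1 − r²) = 0.204·√56/√0.958384 = 1.559.
df = n − 2 = 56.
Two-sided p ≈ 0.1245, which is ≥ 0.01, so fail to reject H₀.
The data do not give significant evidence of a linear association between fertilizer application rate and crop yield.

t = 1.559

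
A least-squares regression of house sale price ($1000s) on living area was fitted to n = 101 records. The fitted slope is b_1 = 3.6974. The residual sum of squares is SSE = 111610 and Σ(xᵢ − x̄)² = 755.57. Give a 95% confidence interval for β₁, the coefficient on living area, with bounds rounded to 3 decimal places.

MSE = SSE/(n − 2) = 111610/99 = 1127.37.
SE(b_1) = √(MSE/Sₓₓ) = √(1127.37/755.57) = 1.22151.
df = n − 2 = 99.
t* = t_{0.025, 99} = 1.984217.
Margin = t* × SE = 1.984217 × 1.22151 = 2.42374.
CI: 3.6974 ± 2.42374 → (1.274, 6.121).
With 95% confidence, each one-unit increase in living area is associated with a change of between 1.274 and 6.121 $1000s in house sale price.

(1.274, 6.121)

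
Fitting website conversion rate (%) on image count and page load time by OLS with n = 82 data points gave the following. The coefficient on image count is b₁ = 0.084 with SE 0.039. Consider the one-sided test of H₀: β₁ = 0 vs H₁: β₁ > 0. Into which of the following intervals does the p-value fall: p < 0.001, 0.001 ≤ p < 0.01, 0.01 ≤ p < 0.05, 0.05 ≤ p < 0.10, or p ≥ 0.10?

t = 0.084 / 0.039 = 2.154.
df = n − k − 1 = 82 − 2 − 1 = 79.
One-sided p = P(T_{79} > t) ≈ 0.0172.
So 0.01 ≤ p < 0.05.

0.01 ≤ p < 0.05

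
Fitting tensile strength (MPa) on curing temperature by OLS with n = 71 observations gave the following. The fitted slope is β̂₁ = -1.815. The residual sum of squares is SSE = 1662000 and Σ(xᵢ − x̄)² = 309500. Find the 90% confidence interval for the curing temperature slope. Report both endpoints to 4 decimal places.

MSE = SSE/(n − 2) = 1662000/69 = 24087.
SE(β̂₁) = √(MSE/Sₓₓ) = √(24087/309500) = 0.278972.
df = n − 2 = 69.
t* = t_{0.05, 69} = 1.667239.
Margin = t* × SE = 1.667239 × 0.278972 = 0.465113.
CI: -1.815 ± 0.465113 → (-2.2801, -1.3499).
With 90% confidence, each one-unit increase in curing temperature is associated with a change of between -2.2801 and -1.3499 MPa in tensile strength.

(-2.2801, -1.3499)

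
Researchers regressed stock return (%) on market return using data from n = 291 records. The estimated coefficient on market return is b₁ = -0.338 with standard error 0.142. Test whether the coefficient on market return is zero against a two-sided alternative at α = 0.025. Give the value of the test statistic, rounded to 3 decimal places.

t = -2.380

H₀: β₁ = 0 vs H₁: β₁ ≠ 0.
t = (b₁ − β₁⁰)/SE = -0.338 / 0.142 = -2.380.
df = n − 2 = 291 − 2 = 289.
Two-sided p ≈ 0.0179, which is < 0.025, so reject H₀.
There is evidence that market return is associated with stock return.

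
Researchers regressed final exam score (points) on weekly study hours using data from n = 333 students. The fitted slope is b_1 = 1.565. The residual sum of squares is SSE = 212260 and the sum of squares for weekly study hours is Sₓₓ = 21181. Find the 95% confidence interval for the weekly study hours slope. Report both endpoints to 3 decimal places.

MSE = SSE/(n − 2) = 212260/331 = 641.269.
SE(b_1) = √(MSE/Sₓₓ) = √(641.269/21181) = 0.173999.
df = n − 2 = 331.
t* = t_{0.025, 331} = 1.967157.
Margin = t* × SE = 1.967157 × 0.173999 = 0.34228.
CI: 1.565 ± 0.34228 → (1.223, 1.907).
With 95% confidence, each one-unit increase in weekly study hours is associated with a change of between 1.223 and 1.907 points in final exam score.

(1.223, 1.907)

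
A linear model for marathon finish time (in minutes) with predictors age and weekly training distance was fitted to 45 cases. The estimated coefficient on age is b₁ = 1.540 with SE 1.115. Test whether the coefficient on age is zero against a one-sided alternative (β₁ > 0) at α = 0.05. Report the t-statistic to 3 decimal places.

t = 1.381

H₀: β₁ = 0 vs H₁: β₁ > 0.
t = (b₁ − β₁⁰)/SE = 1.540 / 1.115 = 1.381.
df = n − k − 1 = 45 − 2 − 1 = 42.
One-sided p ≈ 0.0873, which is ≥ 0.05, so fail to reject H₀.
The data do not give significant evidence that the true slope on age is positive, holding the other predictors fixed.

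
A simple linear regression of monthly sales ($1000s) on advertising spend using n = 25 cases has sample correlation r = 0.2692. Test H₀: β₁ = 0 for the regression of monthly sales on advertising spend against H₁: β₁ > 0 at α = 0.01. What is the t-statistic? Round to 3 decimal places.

t = r·√(n − 2)/√(1 − r²) = 0.2692·√23/√0.927531 = 1.341.
df = n − 2 = 23.
One-sided p ≈ 0.0966, which is ≥ 0.01, so fail to reject H₀.
The data do not give significant evidence of a linear association between advertising spend and monthly sales.

t = 1.341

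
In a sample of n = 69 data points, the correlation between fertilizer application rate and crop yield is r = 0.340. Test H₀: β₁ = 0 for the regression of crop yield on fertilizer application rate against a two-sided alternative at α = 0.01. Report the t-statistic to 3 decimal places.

t = 2.959

t = r·√(n − 2)/√(1 − r²) = 0.340·√67/√0.8844 = 2.959.
df = n − 2 = 67.
Two-sided p ≈ 0.0043, which is < 0.01, so reject H₀.
There is evidence of a linear association between fertilizer application rate and crop yield.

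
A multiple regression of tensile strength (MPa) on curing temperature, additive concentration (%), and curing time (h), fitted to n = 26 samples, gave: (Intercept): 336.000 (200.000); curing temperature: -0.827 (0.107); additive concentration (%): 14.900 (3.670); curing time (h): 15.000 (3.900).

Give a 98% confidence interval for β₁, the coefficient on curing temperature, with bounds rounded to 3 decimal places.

Read off: b = -0.827, SE = 0.107 for curing temperature.
df = n − k − 1 = 26 − 3 − 1 = 22.
t* = t_{0.01, 22} = 2.508325.
Margin = t* × SE = 2.508325 × 0.107 = 0.26839.
CI: -0.827 ± 0.26839 → (-1.095, -0.559).

(-1.095, -0.559)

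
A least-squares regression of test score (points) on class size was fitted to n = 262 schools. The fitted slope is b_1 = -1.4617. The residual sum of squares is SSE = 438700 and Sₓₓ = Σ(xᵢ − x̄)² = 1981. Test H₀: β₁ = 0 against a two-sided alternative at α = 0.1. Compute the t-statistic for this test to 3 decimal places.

t = -1.584

MSE = SSE/(n − 2) = 438700/260 = 1687.31.
SE(b_1) = √(MSE/Sₓₓ) = √(1687.31/1981) = 0.922901.
t = -1.4617 / 0.922901 = -1.584.
df = n − 2 = 260.
Two-sided p ≈ 0.1145, which is ≥ 0.1, so fail to reject H₀.
The data do not give significant evidence of an association between class size and test score.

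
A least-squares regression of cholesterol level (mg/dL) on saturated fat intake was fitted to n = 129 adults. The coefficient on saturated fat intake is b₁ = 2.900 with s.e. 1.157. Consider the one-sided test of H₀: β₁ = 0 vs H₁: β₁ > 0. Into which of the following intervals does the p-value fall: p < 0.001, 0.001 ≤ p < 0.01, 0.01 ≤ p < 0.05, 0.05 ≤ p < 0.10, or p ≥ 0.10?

0.001 ≤ p < 0.01

t = 2.900 / 1.157 = 2.506.
df = n − 2 = 129 − 2 = 127.
One-sided p = P(T_{127} > t) ≈ 0.0067.
So 0.001 ≤ p < 0.01.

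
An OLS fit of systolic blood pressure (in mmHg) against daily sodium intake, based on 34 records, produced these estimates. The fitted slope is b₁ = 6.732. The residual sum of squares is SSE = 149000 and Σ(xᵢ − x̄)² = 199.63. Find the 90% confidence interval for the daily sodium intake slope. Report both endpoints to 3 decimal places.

(-1.449, 14.913)

MSE = SSE/(n − 2) = 149000/32 = 4656.25.
SE(b₁) = √(MSE/Sₓₓ) = √(4656.25/199.63) = 4.82953.
df = n − 2 = 32.
t* = t_{0.05, 32} = 1.693889.
Margin = t* × SE = 1.693889 × 4.82953 = 8.18069.
CI: 6.732 ± 8.18069 → (-1.449, 14.913).
With 90% confidence, each one-unit increase in daily sodium intake is associated with a change of between -1.449 and 14.913 mmHg in systolic blood pressure.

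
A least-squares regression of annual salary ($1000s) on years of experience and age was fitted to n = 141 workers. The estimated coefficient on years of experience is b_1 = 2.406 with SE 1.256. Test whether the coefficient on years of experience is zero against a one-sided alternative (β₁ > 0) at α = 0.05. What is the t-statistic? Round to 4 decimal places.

H₀: β₁ = 0 vs H₁: β₁ > 0.
t = (b_1 − β₁⁰)/SE = 2.406 / 1.256 = 1.9156.
df = n − k − 1 = 141 − 2 − 1 = 138.
One-sided p ≈ 0.0287, which is < 0.05, so reject H₀.
There is evidence that the true slope on years of experience is positive, holding the other predictors fixed.

t = 1.9156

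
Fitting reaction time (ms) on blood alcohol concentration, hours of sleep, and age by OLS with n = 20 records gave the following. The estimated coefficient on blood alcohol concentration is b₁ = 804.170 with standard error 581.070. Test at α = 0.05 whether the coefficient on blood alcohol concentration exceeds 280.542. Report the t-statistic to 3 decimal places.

H₀: β₁ = 280.542 vs H₁: β₁ > 280.542.
t = (b₁ − β₁⁰)/SE = (804.170 − 280.542) / 581.070 = 0.901.
df = n − k − 1 = 20 − 3 − 1 = 16.
One-sided p ≈ 0.1904, which is ≥ 0.05, so fail to reject H₀.
The data do not give significant evidence that the true slope on blood alcohol concentration exceeds 280.542 ms per unit, holding the other predictors fixed.

t = 0.901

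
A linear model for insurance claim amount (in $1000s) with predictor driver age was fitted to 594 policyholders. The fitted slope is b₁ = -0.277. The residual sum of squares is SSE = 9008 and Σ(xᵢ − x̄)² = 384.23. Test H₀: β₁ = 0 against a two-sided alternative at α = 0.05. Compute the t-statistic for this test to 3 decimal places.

t = -1.392

MSE = SSE/(n − 2) = 9008/592 = 15.2162.
SE(b₁) = √(MSE/Sₓₓ) = √(15.2162/384.23) = 0.199002.
t = -0.277 / 0.199002 = -1.392.
df = n − 2 = 592.
Two-sided p ≈ 0.1645, which is ≥ 0.05, so fail to reject H₀.
The data do not give significant evidence of an association between driver age and insurance claim amount.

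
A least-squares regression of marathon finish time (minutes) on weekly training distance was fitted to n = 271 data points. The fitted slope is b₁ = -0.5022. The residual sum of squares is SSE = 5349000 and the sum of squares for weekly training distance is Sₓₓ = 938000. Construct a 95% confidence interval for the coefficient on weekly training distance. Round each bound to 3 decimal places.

(-0.789, -0.216)

MSE = SSE/(n − 2) = 5349000/269 = 19884.8.
SE(b₁) = √(MSE/Sₓₓ) = √(19884.8/938000) = 0.145599.
df = n − 2 = 269.
t* = t_{0.025, 269} = 1.968822.
Margin = t* × SE = 1.968822 × 0.145599 = 0.28666.
CI: -0.5022 ± 0.28666 → (-0.789, -0.216).
With 95% confidence, each one-unit increase in weekly training distance is associated with a change of between -0.789 and -0.216 minutes in marathon finish time.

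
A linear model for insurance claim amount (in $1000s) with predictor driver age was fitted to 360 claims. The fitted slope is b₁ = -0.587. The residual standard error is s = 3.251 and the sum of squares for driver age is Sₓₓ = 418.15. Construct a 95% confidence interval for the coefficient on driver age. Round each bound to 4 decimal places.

(-0.8997, -0.2743)

SE(b₁) = s/√Sₓₓ = 3.251/√418.15 = 0.158983.
df = n − 2 = 358.
t* = t_{0.025, 358} = 1.966613.
Margin = t* × SE = 1.966613 × 0.158983 = 0.312658.
CI: -0.587 ± 0.312658 → (-0.8997, -0.2743).
With 95% confidence, each one-unit increase in driver age is associated with a change of between -0.8997 and -0.2743 $1000s in insurance claim amount.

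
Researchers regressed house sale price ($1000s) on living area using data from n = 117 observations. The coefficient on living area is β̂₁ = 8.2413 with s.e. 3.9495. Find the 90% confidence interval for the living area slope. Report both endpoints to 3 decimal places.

df = n − 2 = 117 − 2 = 115.
t* = t_{0.05, 115} = 1.658212.
Margin = t* × SE = 1.658212 × 3.9495 = 6.54911.
CI: 8.2413 ± 6.54911 → (1.692, 14.790).
With 90% confidence, each one-unit increase in living area is associated with a change of between 1.692 and 14.790 $1000s in house sale price.

(1.692, 14.790)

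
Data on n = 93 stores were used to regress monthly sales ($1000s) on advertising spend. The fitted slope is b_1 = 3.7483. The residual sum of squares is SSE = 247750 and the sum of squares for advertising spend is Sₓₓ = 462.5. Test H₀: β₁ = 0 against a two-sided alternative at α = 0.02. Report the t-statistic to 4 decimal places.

t = 1.5449

MSE = SSE/(n − 2) = 247750/91 = 2722.53.
SE(b_1) = √(MSE/Sₓₓ) = √(2722.53/462.5) = 2.42622.
t = 3.7483 / 2.42622 = 1.5449.
df = n − 2 = 91.
Two-sided p ≈ 0.1258, which is ≥ 0.02, so fail to reject H₀.
The data do not give significant evidence of an association between advertising spend and monthly sales.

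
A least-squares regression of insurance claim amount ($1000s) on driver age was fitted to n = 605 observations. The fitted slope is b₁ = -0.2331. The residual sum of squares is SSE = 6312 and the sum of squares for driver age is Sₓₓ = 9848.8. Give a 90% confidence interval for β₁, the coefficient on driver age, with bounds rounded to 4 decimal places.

(-0.2868, -0.1794)

MSE = SSE/(n − 2) = 6312/603 = 10.4677.
SE(b₁) = √(MSE/Sₓₓ) = √(10.4677/9848.8) = 0.0326012.
df = n − 2 = 603.
t* = t_{0.05, 603} = 1.647385.
Margin = t* × SE = 1.647385 × 0.0326012 = 0.053707.
CI: -0.2331 ± 0.053707 → (-0.2868, -0.1794).
With 90% confidence, each one-unit increase in driver age is associated with a change of between -0.2868 and -0.1794 $1000s in insurance claim amount.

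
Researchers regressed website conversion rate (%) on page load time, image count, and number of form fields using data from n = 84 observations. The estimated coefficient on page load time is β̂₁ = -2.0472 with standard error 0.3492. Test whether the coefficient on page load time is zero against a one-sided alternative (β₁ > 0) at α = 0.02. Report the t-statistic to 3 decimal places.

t = -5.863

H₀: β₁ = 0 vs H₁: β₁ > 0.
t = (β̂₁ − β₁⁰)/SE = -2.0472 / 0.3492 = -5.863.
df = n − k − 1 = 84 − 3 − 1 = 80.
One-sided p ≈ 1.0000, which is ≥ 0.02, so fail to reject H₀.
The data do not give significant evidence that the true slope on page load time is positive, holding the other predictors fixed.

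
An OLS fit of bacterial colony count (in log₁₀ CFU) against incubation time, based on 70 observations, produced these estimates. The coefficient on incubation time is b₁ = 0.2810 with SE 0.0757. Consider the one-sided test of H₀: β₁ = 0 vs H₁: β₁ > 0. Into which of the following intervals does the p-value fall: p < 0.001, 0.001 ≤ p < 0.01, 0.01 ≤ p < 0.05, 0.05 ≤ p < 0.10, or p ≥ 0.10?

p < 0.001

t = 0.2810 / 0.0757 = 3.712.
df = n − 2 = 70 − 2 = 68.
One-sided p = P(T_{68} > t) ≈ 0.0002.
So p < 0.001.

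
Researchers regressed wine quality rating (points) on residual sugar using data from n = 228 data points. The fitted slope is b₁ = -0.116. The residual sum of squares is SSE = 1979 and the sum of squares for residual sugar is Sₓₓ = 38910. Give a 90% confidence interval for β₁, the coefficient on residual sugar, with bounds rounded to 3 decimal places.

MSE = SSE/(n − 2) = 1979/226 = 8.75664.
SE(b₁) = √(MSE/Sₓₓ) = √(8.75664/38910) = 0.0150016.
df = n − 2 = 226.
t* = t_{0.05, 226} = 1.651624.
Margin = t* × SE = 1.651624 × 0.0150016 = 0.02478.
CI: -0.116 ± 0.02478 → (-0.141, -0.091).
With 90% confidence, each one-unit increase in residual sugar is associated with a change of between -0.141 and -0.091 points in wine quality rating.

(-0.141, -0.091)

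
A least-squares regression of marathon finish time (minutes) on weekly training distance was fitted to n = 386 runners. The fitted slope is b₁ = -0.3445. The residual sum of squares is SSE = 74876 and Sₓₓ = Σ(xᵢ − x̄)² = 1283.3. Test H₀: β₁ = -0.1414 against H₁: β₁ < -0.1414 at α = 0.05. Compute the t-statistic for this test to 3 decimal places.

t = -0.521

MSE = SSE/(n − 2) = 74876/384 = 194.99.
SE(b₁) = √(MSE/Sₓₓ) = √(194.99/1283.3) = 0.3898.
t = (-0.3445 − (-0.1414)) / 0.3898 = -0.521.
df = n − 2 = 384.
One-sided p ≈ 0.3013, which is ≥ 0.05, so fail to reject H₀.
The data do not give significant evidence that the true slope on weekly training distance is below -0.1414 minutes per unit.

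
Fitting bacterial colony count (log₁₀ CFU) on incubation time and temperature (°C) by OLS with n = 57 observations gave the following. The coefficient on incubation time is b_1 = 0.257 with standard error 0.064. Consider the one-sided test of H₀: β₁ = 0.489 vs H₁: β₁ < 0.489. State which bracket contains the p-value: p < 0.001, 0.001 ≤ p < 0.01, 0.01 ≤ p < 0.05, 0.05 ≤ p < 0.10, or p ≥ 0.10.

t = (0.257 − 0.489) / 0.064 = -3.625.
df = n − k − 1 = 57 − 2 − 1 = 54.
One-sided p = P(T_{54} < t) ≈ 0.0003.
So p < 0.001.

p < 0.001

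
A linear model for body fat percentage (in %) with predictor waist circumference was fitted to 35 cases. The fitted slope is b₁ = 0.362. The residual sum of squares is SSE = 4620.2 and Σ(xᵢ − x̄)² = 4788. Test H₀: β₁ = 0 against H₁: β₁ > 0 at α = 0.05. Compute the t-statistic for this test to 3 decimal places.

t = 2.117

MSE = SSE/(n − 2) = 4620.2/33 = 140.006.
SE(b₁) = √(MSE/Sₓₓ) = √(140.006/4788) = 0.171.
t = 0.362 / 0.171 = 2.117.
df = n − 2 = 33.
One-sided p ≈ 0.0209, which is < 0.05, so reject H₀.
There is evidence that the true slope on waist circumference is positive.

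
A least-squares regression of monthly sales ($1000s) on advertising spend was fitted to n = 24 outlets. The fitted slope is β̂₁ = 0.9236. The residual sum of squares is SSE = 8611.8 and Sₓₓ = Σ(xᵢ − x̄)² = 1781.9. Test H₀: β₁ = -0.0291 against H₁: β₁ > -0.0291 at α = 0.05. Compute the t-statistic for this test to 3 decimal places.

MSE = SSE/(n − 2) = 8611.8/22 = 391.445.
SE(β̂₁) = √(MSE/Sₓₓ) = √(391.445/1781.9) = 0.468699.
t = (0.9236 − (-0.0291)) / 0.468699 = 2.033.
df = n − 2 = 22.
One-sided p ≈ 0.0272, which is < 0.05, so reject H₀.
There is evidence that the true slope on advertising spend exceeds -0.0291 $1000s per unit.

t = 2.033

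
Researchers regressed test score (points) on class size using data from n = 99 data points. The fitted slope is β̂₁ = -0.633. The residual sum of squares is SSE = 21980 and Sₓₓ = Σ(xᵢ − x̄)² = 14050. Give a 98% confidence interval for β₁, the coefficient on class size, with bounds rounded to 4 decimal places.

MSE = SSE/(n − 2) = 21980/97 = 226.598.
SE(β̂₁) = √(MSE/Sₓₓ) = √(226.598/14050) = 0.126996.
df = n − 2 = 97.
t* = t_{0.01, 97} = 2.365407.
Margin = t* × SE = 2.365407 × 0.126996 = 0.300397.
CI: -0.633 ± 0.300397 → (-0.9334, -0.3326).
With 98% confidence, each one-unit increase in class size is associated with a change of between -0.9334 and -0.3326 points in test score.

(-0.9334, -0.3326)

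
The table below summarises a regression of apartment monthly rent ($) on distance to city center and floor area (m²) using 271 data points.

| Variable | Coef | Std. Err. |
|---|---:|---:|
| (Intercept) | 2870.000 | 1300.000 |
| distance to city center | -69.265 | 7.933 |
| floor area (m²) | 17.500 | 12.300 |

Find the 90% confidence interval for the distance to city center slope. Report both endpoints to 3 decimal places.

Read off: b = -69.265, SE = 7.933 for distance to city center.
df = n − k − 1 = 271 − 2 − 1 = 268.
t* = t_{0.05, 268} = 1.650559.
Margin = t* × SE = 1.650559 × 7.933 = 13.09389.
CI: -69.265 ± 13.09389 → (-82.359, -56.171).

(-82.359, -56.171)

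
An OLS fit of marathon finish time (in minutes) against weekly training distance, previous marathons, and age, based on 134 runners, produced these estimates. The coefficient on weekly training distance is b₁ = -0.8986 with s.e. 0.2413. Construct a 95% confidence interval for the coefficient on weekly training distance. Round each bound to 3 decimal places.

(-1.376, -0.421)

df = n − k − 1 = 134 − 3 − 1 = 130.
t* = t_{0.025, 130} = 1.97838.
Margin = t* × SE = 1.97838 × 0.2413 = 0.47738.
CI: -0.8986 ± 0.47738 → (-1.376, -0.421).
With 95% confidence, each one-unit increase in weekly training distance is associated with a change of between -1.376 and -0.421 minutes in marathon finish time, holding the other predictors fixed.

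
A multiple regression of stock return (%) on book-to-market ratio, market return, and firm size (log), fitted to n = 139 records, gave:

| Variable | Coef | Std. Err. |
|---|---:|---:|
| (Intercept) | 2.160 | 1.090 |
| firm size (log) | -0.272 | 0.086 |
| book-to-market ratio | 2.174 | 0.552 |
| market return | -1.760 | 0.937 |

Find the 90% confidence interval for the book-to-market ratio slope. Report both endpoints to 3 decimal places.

Read off: b = 2.174, SE = 0.552 for book-to-market ratio.
df = n − k − 1 = 139 − 3 − 1 = 135.
t* = t_{0.05, 135} = 1.656219.
Margin = t* × SE = 1.656219 × 0.552 = 0.91423.
CI: 2.174 ± 0.91423 → (1.260, 3.088).

(1.260, 3.088)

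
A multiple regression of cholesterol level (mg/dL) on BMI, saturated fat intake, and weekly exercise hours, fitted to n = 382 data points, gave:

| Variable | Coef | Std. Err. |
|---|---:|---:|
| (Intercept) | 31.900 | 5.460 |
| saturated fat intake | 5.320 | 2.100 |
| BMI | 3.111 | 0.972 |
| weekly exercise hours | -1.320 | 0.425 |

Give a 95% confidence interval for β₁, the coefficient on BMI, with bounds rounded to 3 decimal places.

(1.200, 5.022)

Read off: b = 3.111, SE = 0.972 for BMI.
df = n − k − 1 = 382 − 3 − 1 = 378.
t* = t_{0.025, 378} = 1.96626.
Margin = t* × SE = 1.96626 × 0.972 = 1.91120.
CI: 3.111 ± 1.91120 → (1.200, 5.022).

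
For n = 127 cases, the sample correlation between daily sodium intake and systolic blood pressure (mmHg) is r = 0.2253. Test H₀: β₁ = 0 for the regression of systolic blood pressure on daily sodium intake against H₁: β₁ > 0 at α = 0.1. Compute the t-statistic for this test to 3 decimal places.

t = 2.585

t = r·√(n − 2)/√(1 − r²) = 0.2253·√125/√0.94924 = 2.585.
df = n − 2 = 125.
One-sided p ≈ 0.0054, which is < 0.1, so reject H₀.
There is evidence of a linear association between daily sodium intake and systolic blood pressure.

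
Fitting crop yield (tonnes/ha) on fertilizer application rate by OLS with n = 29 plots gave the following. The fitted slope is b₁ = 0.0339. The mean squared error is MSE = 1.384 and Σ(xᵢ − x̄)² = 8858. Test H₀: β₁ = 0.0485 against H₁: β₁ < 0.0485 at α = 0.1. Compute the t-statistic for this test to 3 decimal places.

t = -1.168

SE(b₁) = √(MSE/Sₓₓ) = √(1.384/8858) = 0.0124997.
t = (0.0339 − 0.0485) / 0.0124997 = -1.168.
df = n − 2 = 27.
One-sided p ≈ 0.1265, which is ≥ 0.1, so fail to reject H₀.
The data do not give significant evidence that the true slope on fertilizer application rate is below 0.0485 tonnes/ha per unit.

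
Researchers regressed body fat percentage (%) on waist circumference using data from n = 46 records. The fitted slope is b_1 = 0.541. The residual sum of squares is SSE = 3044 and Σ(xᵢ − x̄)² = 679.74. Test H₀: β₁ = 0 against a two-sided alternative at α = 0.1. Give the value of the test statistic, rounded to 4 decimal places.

MSE = SSE/(n − 2) = 3044/44 = 69.1818.
SE(b_1) = √(MSE/Sₓₓ) = √(69.1818/679.74) = 0.319025.
t = 0.541 / 0.319025 = 1.6958.
df = n − 2 = 44.
Two-sided p ≈ 0.0970, which is < 0.1, so reject H₀.
There is evidence that waist circumference is associated with body fat percentage.

t = 1.6958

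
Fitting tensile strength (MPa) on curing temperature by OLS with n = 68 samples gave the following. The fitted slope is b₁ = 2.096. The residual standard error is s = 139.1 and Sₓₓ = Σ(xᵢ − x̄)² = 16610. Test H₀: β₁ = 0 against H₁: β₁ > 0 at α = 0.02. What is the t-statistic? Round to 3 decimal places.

SE(b₁) = s/√Sₓₓ = 139.1/√16610 = 1.0793.
t = 2.096 / 1.0793 = 1.942.
df = n − 2 = 66.
One-sided p ≈ 0.0282, which is ≥ 0.02, so fail to reject H₀.
The data do not give significant evidence that the true slope on curing temperature is positive.

t = 1.942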